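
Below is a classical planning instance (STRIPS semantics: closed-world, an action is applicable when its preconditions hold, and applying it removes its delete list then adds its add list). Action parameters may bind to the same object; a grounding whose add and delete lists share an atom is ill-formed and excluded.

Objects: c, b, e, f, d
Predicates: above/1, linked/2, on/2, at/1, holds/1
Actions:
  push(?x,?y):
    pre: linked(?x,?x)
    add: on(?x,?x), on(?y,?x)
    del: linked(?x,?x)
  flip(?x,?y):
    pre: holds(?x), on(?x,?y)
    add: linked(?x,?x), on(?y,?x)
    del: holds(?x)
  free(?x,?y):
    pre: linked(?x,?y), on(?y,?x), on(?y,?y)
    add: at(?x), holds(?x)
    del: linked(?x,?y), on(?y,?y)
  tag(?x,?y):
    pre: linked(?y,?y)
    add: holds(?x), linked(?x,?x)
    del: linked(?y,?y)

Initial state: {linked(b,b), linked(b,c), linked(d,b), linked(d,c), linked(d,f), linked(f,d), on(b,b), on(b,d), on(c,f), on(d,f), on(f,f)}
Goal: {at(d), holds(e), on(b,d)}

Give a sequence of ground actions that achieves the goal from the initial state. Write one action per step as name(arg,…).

1. free(d,b)  →  {at(d), holds(d), linked(b,b), linked(b,c), linked(d,c), linked(d,f), linked(f,d), on(b,d), on(c,f), on(d,f), on(f,f)}
2. tag(e,b)  →  {at(d), holds(d), holds(e), linked(b,c), linked(d,c), linked(d,f), linked(e,e), linked(f,d), on(b,d), on(c,f), on(d,f), on(f,f)}

free(d,b); tag(e,b)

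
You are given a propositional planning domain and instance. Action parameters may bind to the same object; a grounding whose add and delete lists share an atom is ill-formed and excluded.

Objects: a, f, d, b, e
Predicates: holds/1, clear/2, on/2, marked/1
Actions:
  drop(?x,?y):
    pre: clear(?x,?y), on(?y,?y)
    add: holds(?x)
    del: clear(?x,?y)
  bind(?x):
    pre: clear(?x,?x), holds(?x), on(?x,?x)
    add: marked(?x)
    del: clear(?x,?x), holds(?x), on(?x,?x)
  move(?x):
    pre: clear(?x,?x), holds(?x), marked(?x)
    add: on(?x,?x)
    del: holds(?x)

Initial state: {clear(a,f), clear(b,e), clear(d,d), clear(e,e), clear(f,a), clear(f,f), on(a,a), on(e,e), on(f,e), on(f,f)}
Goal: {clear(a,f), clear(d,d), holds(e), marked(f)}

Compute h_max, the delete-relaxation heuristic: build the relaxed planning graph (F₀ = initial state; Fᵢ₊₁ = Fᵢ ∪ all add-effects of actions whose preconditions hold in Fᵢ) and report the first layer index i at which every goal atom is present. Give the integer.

F0 = init (10 atoms)
F1 = F0 ∪ {holds(a), holds(b), holds(e), holds(f)}  (14 atoms)
F2 = F1 ∪ {marked(e), marked(f)}  (16 atoms)
goal ⊆ F2  ⇒  h_max = 2

2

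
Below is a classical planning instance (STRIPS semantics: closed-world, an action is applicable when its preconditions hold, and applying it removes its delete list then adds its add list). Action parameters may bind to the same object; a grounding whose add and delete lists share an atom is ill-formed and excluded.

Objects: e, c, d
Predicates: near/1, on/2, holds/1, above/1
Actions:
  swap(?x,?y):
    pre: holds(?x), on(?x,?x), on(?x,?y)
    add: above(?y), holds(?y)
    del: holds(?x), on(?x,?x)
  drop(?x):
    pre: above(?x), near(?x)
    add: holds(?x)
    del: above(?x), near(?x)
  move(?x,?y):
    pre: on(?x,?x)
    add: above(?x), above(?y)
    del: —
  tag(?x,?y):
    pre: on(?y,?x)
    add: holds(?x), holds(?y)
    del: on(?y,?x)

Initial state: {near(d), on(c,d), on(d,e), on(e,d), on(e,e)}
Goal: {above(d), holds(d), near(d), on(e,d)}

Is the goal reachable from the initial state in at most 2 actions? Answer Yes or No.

Yes

1. move(e,d)  →  {above(d), above(e), near(d), on(c,d), on(d,e), on(e,d), on(e,e)}
2. tag(e,d)  →  {above(d), above(e), holds(d), holds(e), near(d), on(c,d), on(e,d), on(e,e)}
optimal plan length = 2; 2 ≤ 2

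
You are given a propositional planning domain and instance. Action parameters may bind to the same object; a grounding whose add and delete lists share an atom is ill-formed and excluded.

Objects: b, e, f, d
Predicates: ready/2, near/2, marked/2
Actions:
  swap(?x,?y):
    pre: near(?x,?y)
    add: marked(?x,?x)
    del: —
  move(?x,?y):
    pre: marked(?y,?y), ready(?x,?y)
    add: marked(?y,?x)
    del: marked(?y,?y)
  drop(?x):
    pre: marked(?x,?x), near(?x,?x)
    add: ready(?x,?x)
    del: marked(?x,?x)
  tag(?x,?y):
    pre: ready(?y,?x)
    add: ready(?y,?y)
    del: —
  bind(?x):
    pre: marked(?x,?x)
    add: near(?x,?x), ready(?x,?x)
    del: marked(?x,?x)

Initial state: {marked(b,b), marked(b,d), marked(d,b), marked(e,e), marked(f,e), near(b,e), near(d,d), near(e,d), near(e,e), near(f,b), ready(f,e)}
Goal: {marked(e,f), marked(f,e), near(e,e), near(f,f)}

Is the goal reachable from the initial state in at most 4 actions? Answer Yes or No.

1. swap(f,b)  →  {marked(b,b), marked(b,d), marked(d,b), marked(e,e), marked(f,e), marked(f,f), near(b,e), near(d,d), near(e,d), near(e,e), near(f,b), ready(f,e)}
2. move(f,e)  →  {marked(b,b), marked(b,d), marked(d,b), marked(e,f), marked(f,e), marked(f,f), near(b,e), near(d,d), near(e,d), near(e,e), near(f,b), ready(f,e)}
3. bind(f)  →  {marked(b,b), marked(b,d), marked(d,b), marked(e,f), marked(f,e), near(b,e), near(d,d), near(e,d), near(e,e), near(f,b), near(f,f), ready(f,e), ready(f,f)}
optimal plan length = 3; 3 ≤ 4

Yes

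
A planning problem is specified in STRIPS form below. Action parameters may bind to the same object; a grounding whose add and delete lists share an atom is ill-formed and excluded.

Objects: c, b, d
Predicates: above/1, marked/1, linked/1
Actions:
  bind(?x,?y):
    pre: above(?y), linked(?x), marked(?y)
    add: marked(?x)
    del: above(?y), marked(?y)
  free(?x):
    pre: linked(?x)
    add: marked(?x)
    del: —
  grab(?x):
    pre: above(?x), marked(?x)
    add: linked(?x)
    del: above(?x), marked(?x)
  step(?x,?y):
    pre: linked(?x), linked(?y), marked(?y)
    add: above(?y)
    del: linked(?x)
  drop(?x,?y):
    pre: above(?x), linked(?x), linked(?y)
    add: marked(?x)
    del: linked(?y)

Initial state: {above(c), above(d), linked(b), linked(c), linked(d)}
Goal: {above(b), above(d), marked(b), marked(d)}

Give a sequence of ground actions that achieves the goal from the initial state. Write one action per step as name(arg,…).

free(b); free(d); step(c,b)

1. free(b)  →  {above(c), above(d), linked(b), linked(c), linked(d), marked(b)}
2. free(d)  →  {above(c), above(d), linked(b), linked(c), linked(d), marked(b), marked(d)}
3. step(c,b)  →  {above(b), above(c), above(d), linked(b), linked(d), marked(b), marked(d)}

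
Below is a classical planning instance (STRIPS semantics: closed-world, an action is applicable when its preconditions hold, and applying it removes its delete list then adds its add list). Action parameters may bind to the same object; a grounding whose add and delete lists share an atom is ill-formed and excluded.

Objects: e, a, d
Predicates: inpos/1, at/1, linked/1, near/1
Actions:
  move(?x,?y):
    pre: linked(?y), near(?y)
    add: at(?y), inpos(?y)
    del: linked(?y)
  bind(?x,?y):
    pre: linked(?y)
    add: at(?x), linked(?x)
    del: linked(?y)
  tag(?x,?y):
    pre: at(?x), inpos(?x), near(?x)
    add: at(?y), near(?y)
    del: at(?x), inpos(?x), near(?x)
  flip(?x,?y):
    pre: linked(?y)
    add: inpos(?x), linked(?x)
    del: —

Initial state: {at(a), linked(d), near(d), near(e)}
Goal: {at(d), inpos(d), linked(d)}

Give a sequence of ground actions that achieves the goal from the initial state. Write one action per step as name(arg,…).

1. bind(e,d)  →  {at(a), at(e), linked(e), near(d), near(e)}
2. bind(d,e)  →  {at(a), at(d), at(e), linked(d), near(d), near(e)}
3. flip(d,d)  →  {at(a), at(d), at(e), inpos(d), linked(d), near(d), near(e)}

bind(e,d); bind(d,e); flip(d,d)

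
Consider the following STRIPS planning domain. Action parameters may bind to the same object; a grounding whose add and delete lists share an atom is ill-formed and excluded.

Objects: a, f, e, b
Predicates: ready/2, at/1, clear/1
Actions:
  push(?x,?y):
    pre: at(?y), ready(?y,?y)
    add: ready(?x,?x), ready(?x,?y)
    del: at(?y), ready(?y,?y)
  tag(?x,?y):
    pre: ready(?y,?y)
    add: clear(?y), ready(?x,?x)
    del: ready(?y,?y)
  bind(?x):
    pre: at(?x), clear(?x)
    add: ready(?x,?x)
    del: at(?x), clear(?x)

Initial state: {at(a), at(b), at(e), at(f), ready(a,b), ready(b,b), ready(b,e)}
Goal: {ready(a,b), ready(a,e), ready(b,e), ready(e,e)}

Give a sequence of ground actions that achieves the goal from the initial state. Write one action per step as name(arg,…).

1. push(e,b)  →  {at(a), at(e), at(f), ready(a,b), ready(b,e), ready(e,b), ready(e,e)}
2. push(a,e)  →  {at(a), at(f), ready(a,a), ready(a,b), ready(a,e), ready(b,e), ready(e,b)}
3. push(e,a)  →  {at(f), ready(a,b), ready(a,e), ready(b,e), ready(e,a), ready(e,b), ready(e,e)}

push(e,b); push(a,e); push(e,a)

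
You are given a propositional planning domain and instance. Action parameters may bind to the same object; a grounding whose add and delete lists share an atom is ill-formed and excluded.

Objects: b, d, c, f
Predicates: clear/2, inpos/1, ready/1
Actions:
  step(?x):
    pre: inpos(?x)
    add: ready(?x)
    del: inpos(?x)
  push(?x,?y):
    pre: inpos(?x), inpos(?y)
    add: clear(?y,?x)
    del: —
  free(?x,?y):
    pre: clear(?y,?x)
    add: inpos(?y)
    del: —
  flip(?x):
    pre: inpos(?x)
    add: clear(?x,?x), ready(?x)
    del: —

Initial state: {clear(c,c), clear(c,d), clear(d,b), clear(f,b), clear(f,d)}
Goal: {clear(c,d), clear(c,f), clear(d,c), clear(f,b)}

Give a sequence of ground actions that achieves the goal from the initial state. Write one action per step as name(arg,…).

free(b,d); free(b,f); free(d,c); push(c,d); push(f,c)

1. free(b,d)  →  {clear(c,c), clear(c,d), clear(d,b), clear(f,b), clear(f,d), inpos(d)}
2. free(b,f)  →  {clear(c,c), clear(c,d), clear(d,b), clear(f,b), clear(f,d), inpos(d), inpos(f)}
3. free(d,c)  →  {clear(c,c), clear(c,d), clear(d,b), clear(f,b), clear(f,d), inpos(c), inpos(d), inpos(f)}
4. push(c,d)  →  {clear(c,c), clear(c,d), clear(d,b), clear(d,c), clear(f,b), clear(f,d), inpos(c), inpos(d), inpos(f)}
5. push(f,c)  →  {clear(c,c), clear(c,d), clear(c,f), clear(d,b), clear(d,c), clear(f,b), clear(f,d), inpos(c), inpos(d), inpos(f)}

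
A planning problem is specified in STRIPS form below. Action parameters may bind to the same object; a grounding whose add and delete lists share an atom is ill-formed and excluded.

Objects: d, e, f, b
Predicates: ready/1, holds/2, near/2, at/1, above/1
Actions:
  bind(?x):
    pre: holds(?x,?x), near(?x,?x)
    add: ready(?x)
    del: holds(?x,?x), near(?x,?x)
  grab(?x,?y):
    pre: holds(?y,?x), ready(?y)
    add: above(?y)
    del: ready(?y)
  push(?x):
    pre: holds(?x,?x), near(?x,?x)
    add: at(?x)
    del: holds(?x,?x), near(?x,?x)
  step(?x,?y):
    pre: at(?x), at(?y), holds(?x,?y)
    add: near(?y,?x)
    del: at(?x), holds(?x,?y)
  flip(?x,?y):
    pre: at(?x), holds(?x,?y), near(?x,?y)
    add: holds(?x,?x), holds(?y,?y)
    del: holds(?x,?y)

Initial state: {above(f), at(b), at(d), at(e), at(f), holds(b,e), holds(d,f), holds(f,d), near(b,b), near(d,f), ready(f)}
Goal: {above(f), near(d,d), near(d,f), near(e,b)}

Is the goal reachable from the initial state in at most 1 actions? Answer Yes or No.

1. step(b,e)  →  {above(f), at(d), at(e), at(f), holds(d,f), holds(f,d), near(b,b), near(d,f), near(e,b), ready(f)}
2. flip(d,f)  →  {above(f), at(d), at(e), at(f), holds(d,d), holds(f,d), holds(f,f), near(b,b), near(d,f), near(e,b), ready(f)}
3. step(d,d)  →  {above(f), at(e), at(f), holds(f,d), holds(f,f), near(b,b), near(d,d), near(d,f), near(e,b), ready(f)}
optimal plan length = 3; 3 > 1

No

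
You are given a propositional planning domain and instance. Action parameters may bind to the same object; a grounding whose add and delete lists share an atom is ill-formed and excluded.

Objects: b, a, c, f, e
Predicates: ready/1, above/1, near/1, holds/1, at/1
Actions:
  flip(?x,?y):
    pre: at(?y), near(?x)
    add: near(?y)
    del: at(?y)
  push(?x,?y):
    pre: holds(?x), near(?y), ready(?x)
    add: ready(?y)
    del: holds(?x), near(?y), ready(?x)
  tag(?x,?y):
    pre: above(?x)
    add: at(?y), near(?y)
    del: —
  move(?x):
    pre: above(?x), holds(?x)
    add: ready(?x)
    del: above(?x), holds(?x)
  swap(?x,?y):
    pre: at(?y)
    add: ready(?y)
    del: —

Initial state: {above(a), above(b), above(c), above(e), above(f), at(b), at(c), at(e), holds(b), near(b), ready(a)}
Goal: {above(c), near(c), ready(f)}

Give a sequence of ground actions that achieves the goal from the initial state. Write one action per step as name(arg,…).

flip(b,c); tag(b,f); swap(b,f)

1. flip(b,c)  →  {above(a), above(b), above(c), above(e), above(f), at(b), at(e), holds(b), near(b), near(c), ready(a)}
2. tag(b,f)  →  {above(a), above(b), above(c), above(e), above(f), at(b), at(e), at(f), holds(b), near(b), near(c), near(f), ready(a)}
3. swap(b,f)  →  {above(a), above(b), above(c), above(e), above(f), at(b), at(e), at(f), holds(b), near(b), near(c), near(f), ready(a), ready(f)}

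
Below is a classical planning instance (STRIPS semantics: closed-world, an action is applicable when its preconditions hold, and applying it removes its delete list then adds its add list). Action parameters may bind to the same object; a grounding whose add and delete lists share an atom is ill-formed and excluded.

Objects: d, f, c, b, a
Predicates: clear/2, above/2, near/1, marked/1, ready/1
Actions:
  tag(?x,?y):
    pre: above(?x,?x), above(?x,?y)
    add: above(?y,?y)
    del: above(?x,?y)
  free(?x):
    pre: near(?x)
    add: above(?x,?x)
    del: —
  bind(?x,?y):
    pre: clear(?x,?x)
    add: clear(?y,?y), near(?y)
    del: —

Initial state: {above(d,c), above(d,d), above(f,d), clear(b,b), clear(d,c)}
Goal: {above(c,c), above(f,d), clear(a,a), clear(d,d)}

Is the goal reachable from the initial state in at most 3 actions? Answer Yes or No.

1. tag(d,c)  →  {above(c,c), above(d,d), above(f,d), clear(b,b), clear(d,c)}
2. bind(b,d)  →  {above(c,c), above(d,d), above(f,d), clear(b,b), clear(d,c), clear(d,d), near(d)}
3. bind(d,a)  →  {above(c,c), above(d,d), above(f,d), clear(a,a), clear(b,b), clear(d,c), clear(d,d), near(a), near(d)}
optimal plan length = 3; 3 ≤ 3

Yes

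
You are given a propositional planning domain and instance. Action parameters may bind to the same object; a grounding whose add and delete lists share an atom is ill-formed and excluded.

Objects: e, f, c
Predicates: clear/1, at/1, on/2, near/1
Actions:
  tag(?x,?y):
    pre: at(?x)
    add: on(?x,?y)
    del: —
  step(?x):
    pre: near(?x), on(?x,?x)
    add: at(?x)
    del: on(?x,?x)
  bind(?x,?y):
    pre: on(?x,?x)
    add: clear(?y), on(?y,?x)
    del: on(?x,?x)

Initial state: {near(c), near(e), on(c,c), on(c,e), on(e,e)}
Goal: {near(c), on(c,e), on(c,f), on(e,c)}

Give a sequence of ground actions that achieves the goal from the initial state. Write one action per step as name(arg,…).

step(e); tag(e,c); step(c); tag(c,f)

1. step(e)  →  {at(e), near(c), near(e), on(c,c), on(c,e)}
2. tag(e,c)  →  {at(e), near(c), near(e), on(c,c), on(c,e), on(e,c)}
3. step(c)  →  {at(c), at(e), near(c), near(e), on(c,e), on(e,c)}
4. tag(c,f)  →  {at(c), at(e), near(c), near(e), on(c,e), on(c,f), on(e,c)}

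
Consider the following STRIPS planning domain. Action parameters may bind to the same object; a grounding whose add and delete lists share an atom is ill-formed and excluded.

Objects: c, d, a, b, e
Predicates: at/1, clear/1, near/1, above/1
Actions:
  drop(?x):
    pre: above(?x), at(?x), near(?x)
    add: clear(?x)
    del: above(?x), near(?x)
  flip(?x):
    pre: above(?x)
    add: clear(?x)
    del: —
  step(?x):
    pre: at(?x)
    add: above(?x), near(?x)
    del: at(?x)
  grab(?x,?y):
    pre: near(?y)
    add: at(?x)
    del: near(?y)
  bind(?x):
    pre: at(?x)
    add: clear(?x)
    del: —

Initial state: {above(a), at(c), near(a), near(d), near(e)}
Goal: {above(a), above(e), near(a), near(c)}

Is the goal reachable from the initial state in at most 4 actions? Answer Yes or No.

Yes

1. step(c)  →  {above(a), above(c), near(a), near(c), near(d), near(e)}
2. grab(e,d)  →  {above(a), above(c), at(e), near(a), near(c), near(e)}
3. step(e)  →  {above(a), above(c), above(e), near(a), near(c), near(e)}
optimal plan length = 3; 3 ≤ 4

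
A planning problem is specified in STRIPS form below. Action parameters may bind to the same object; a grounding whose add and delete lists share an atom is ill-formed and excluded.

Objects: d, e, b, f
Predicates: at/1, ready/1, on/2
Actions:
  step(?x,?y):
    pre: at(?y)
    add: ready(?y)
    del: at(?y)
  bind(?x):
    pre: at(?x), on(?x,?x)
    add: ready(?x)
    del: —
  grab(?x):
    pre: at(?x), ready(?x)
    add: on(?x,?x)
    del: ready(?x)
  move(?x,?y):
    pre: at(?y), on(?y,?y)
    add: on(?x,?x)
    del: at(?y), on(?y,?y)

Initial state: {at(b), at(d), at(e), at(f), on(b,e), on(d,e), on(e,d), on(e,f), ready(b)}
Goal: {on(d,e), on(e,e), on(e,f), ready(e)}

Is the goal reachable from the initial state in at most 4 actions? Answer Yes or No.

Yes

1. step(d,e)  →  {at(b), at(d), at(f), on(b,e), on(d,e), on(e,d), on(e,f), ready(b), ready(e)}
2. grab(b)  →  {at(b), at(d), at(f), on(b,b), on(b,e), on(d,e), on(e,d), on(e,f), ready(e)}
3. move(e,b)  →  {at(d), at(f), on(b,e), on(d,e), on(e,d), on(e,e), on(e,f), ready(e)}
optimal plan length = 3; 3 ≤ 4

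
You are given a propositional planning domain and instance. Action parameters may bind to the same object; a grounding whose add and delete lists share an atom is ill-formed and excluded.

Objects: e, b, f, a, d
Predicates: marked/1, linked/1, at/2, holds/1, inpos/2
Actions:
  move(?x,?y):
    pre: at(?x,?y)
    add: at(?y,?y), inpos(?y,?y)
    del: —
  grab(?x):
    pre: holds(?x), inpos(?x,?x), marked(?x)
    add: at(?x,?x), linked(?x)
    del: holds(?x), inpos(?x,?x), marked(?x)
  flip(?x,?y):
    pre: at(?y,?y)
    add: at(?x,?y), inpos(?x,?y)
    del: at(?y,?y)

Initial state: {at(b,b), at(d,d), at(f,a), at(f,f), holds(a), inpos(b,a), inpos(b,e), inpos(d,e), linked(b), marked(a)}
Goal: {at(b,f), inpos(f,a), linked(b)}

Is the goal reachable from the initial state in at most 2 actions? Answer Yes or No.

1. move(f,a)  →  {at(a,a), at(b,b), at(d,d), at(f,a), at(f,f), holds(a), inpos(a,a), inpos(b,a), inpos(b,e), inpos(d,e), linked(b), marked(a)}
2. flip(b,f)  →  {at(a,a), at(b,b), at(b,f), at(d,d), at(f,a), holds(a), inpos(a,a), inpos(b,a), inpos(b,e), inpos(b,f), inpos(d,e), linked(b), marked(a)}
3. flip(f,a)  →  {at(b,b), at(b,f), at(d,d), at(f,a), holds(a), inpos(a,a), inpos(b,a), inpos(b,e), inpos(b,f), inpos(d,e), inpos(f,a), linked(b), marked(a)}
optimal plan length = 3; 3 > 2

No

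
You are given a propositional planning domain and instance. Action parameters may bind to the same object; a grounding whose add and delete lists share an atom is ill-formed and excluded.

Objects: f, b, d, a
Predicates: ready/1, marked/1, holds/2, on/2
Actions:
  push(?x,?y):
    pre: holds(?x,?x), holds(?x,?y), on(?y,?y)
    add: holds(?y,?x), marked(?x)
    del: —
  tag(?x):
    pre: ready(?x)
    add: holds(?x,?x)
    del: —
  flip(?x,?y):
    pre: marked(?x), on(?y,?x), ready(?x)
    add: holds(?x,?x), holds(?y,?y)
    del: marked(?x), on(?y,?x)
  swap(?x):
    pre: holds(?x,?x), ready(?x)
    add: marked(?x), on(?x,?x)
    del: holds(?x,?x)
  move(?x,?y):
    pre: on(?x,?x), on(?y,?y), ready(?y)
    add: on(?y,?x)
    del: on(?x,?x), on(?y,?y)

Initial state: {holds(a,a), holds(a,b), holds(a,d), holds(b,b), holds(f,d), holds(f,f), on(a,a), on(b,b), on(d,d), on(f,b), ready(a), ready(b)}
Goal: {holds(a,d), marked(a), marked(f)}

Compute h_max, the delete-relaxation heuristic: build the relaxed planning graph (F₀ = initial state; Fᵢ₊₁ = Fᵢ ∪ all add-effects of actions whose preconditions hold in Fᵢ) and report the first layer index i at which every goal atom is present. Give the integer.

F0 = init (12 atoms)
F1 = F0 ∪ {holds(b,a), holds(d,a), holds(d,f), marked(a), marked(b), marked(f), on(a,b), on(a,d), on(b,a), on(b,d)}  (22 atoms)
goal ⊆ F1  ⇒  h_max = 1

1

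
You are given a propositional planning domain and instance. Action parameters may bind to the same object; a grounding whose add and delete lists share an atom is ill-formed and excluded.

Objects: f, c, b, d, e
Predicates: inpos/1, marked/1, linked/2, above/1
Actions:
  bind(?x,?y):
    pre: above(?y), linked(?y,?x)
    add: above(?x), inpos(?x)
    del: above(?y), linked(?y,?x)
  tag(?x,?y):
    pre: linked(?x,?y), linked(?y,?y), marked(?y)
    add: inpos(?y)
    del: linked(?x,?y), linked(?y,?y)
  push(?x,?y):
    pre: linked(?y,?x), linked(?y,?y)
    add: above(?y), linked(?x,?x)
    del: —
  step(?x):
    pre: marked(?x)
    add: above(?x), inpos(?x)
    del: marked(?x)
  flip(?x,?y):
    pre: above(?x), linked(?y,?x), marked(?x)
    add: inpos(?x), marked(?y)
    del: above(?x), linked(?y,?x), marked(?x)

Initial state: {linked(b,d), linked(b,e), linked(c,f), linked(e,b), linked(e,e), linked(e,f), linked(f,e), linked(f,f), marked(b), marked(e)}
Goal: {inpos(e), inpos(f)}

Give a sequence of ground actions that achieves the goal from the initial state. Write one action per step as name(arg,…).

1. step(e)  →  {above(e), inpos(e), linked(b,d), linked(b,e), linked(c,f), linked(e,b), linked(e,e), linked(e,f), linked(f,e), linked(f,f), marked(b)}
2. bind(f,e)  →  {above(f), inpos(e), inpos(f), linked(b,d), linked(b,e), linked(c,f), linked(e,b), linked(e,e), linked(f,e), linked(f,f), marked(b)}

step(e); bind(f,e)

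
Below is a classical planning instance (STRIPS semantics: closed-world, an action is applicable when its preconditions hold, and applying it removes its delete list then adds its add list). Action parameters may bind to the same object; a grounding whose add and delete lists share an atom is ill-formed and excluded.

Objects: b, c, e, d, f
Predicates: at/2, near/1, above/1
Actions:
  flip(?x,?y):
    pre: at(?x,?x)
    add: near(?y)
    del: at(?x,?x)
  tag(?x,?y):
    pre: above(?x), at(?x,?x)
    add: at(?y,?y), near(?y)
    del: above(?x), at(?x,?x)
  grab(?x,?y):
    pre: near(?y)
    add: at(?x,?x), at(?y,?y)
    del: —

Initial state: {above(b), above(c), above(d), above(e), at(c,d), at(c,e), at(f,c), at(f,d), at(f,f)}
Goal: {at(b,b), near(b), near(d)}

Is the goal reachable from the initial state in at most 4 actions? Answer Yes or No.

1. flip(f,b)  →  {above(b), above(c), above(d), above(e), at(c,d), at(c,e), at(f,c), at(f,d), near(b)}
2. grab(c,b)  →  {above(b), above(c), above(d), above(e), at(b,b), at(c,c), at(c,d), at(c,e), at(f,c), at(f,d), near(b)}
3. flip(c,d)  →  {above(b), above(c), above(d), above(e), at(b,b), at(c,d), at(c,e), at(f,c), at(f,d), near(b), near(d)}
optimal plan length = 3; 3 ≤ 4

Yes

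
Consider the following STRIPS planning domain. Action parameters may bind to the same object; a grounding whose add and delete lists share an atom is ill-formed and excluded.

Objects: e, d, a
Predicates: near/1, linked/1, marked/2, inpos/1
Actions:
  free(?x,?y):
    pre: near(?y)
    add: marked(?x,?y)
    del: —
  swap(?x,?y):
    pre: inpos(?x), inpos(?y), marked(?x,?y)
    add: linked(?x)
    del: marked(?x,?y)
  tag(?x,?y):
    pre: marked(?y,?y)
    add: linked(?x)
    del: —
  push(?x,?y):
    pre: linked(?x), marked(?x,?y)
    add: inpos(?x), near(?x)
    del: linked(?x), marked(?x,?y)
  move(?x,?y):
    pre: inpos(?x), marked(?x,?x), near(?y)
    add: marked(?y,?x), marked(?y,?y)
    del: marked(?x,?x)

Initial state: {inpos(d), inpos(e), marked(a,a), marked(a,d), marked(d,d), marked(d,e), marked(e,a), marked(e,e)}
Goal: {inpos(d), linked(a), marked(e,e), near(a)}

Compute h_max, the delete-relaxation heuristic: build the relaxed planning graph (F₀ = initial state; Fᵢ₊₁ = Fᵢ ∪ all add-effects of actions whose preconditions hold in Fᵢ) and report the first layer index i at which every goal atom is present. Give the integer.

2

F0 = init (8 atoms)
F1 = F0 ∪ {linked(a), linked(d), linked(e)}  (11 atoms)
F2 = F1 ∪ {inpos(a), near(a), near(d), near(e)}  (15 atoms)
goal ⊆ F2  ⇒  h_max = 2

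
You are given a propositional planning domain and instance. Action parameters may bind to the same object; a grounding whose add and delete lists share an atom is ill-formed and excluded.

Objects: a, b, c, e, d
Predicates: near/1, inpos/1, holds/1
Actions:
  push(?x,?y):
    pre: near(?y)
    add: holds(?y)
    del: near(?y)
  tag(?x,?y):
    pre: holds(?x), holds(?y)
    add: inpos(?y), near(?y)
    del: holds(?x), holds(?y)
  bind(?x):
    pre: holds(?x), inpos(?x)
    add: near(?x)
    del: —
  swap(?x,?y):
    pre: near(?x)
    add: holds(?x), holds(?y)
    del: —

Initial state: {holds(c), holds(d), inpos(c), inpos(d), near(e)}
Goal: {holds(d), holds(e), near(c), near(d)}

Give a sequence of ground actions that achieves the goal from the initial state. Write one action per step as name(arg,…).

push(a,e); tag(c,c); bind(d)

1. push(a,e)  →  {holds(c), holds(d), holds(e), inpos(c), inpos(d)}
2. tag(c,c)  →  {holds(d), holds(e), inpos(c), inpos(d), near(c)}
3. bind(d)  →  {holds(d), holds(e), inpos(c), inpos(d), near(c), near(d)}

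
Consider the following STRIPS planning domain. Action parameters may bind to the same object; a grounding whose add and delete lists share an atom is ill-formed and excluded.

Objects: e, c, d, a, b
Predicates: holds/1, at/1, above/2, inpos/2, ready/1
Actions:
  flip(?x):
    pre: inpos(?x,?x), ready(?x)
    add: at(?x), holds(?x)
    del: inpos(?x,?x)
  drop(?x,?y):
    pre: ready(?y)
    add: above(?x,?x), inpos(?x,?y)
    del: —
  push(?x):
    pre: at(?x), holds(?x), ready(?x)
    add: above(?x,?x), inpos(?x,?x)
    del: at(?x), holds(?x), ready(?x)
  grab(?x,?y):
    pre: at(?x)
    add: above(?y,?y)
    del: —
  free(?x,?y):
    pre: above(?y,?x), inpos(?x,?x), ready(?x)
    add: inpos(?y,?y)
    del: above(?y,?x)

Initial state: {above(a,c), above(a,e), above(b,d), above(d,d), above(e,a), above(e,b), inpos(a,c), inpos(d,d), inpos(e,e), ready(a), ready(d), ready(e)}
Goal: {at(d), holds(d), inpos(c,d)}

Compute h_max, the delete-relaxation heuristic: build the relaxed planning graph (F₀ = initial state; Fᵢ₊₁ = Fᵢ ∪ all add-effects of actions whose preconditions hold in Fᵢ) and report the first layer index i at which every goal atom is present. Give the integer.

1

F0 = init (12 atoms)
F1 = F0 ∪ {above(a,a), above(b,b), above(c,c), above(e,e), at(d), at(e), holds(d), holds(e), inpos(a,a), inpos(a,d), inpos(a,e), inpos(b,a), inpos(b,b), inpos(b,d), inpos(b,e), inpos(c,a), inpos(c,d), inpos(c,e), inpos(d,a), inpos(d,e), inpos(e,a), inpos(e,d)}  (34 atoms)
goal ⊆ F1  ⇒  h_max = 1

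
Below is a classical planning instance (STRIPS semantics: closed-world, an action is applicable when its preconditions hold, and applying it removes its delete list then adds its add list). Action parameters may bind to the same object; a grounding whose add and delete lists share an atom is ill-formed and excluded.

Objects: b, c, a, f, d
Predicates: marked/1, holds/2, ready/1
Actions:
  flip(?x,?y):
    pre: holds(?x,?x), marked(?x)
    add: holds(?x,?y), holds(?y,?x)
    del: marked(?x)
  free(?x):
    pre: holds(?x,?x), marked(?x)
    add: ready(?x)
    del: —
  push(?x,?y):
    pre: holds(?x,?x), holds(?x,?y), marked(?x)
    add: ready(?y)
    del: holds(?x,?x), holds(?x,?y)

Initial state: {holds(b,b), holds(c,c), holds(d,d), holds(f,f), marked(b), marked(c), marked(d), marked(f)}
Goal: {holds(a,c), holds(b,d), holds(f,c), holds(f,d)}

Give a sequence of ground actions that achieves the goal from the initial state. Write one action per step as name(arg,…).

1. flip(b,d)  →  {holds(b,b), holds(b,d), holds(c,c), holds(d,b), holds(d,d), holds(f,f), marked(c), marked(d), marked(f)}
2. flip(c,a)  →  {holds(a,c), holds(b,b), holds(b,d), holds(c,a), holds(c,c), holds(d,b), holds(d,d), holds(f,f), marked(d), marked(f)}
3. flip(f,c)  →  {holds(a,c), holds(b,b), holds(b,d), holds(c,a), holds(c,c), holds(c,f), holds(d,b), holds(d,d), holds(f,c), holds(f,f), marked(d)}
4. flip(d,f)  →  {holds(a,c), holds(b,b), holds(b,d), holds(c,a), holds(c,c), holds(c,f), holds(d,b), holds(d,d), holds(d,f), holds(f,c), holds(f,d), holds(f,f)}

flip(b,d); flip(c,a); flip(f,c); flip(d,f)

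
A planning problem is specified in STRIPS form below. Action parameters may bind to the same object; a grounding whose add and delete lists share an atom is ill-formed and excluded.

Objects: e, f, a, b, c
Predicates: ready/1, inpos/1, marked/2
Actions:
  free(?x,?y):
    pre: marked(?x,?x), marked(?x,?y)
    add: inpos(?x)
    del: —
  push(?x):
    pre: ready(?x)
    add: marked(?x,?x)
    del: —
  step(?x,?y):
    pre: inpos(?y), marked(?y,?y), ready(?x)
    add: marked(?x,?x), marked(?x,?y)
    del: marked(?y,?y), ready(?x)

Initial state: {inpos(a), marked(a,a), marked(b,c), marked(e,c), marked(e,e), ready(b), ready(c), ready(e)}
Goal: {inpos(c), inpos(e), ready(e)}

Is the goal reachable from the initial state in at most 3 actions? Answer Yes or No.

1. free(e,e)  →  {inpos(a), inpos(e), marked(a,a), marked(b,c), marked(e,c), marked(e,e), ready(b), ready(c), ready(e)}
2. push(c)  →  {inpos(a), inpos(e), marked(a,a), marked(b,c), marked(c,c), marked(e,c), marked(e,e), ready(b), ready(c), ready(e)}
3. free(c,c)  →  {inpos(a), inpos(c), inpos(e), marked(a,a), marked(b,c), marked(c,c), marked(e,c), marked(e,e), ready(b), ready(c), ready(e)}
optimal plan length = 3; 3 ≤ 3

Yes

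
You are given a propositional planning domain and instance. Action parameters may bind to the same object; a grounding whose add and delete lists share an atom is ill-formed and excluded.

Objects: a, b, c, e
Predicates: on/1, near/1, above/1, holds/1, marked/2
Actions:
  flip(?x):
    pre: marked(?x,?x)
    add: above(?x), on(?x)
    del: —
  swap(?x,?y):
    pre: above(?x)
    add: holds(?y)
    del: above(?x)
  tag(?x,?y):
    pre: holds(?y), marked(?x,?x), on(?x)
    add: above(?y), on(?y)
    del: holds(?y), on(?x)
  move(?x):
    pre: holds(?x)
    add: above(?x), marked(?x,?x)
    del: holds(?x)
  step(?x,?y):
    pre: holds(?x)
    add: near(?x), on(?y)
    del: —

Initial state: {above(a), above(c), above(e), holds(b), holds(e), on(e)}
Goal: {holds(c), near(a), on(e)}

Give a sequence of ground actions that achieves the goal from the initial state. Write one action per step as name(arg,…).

swap(a,a); swap(c,c); step(a,a)

1. swap(a,a)  →  {above(c), above(e), holds(a), holds(b), holds(e), on(e)}
2. swap(c,c)  →  {above(e), holds(a), holds(b), holds(c), holds(e), on(e)}
3. step(a,a)  →  {above(e), holds(a), holds(b), holds(c), holds(e), near(a), on(a), on(e)}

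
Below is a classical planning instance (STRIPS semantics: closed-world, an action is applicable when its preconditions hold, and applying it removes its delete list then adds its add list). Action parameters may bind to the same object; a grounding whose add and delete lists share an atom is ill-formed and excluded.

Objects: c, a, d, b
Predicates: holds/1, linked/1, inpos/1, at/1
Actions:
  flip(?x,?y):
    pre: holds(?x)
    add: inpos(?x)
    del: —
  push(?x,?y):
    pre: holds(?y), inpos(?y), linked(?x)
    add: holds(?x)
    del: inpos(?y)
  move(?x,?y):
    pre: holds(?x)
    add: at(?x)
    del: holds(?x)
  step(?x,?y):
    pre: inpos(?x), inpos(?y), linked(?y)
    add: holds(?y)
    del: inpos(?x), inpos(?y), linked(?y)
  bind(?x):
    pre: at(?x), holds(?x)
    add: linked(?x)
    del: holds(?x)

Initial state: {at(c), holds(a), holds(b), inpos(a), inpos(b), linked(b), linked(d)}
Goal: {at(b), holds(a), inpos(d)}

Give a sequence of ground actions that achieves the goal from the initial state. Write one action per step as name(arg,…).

1. push(d,a)  →  {at(c), holds(a), holds(b), holds(d), inpos(b), linked(b), linked(d)}
2. flip(d,c)  →  {at(c), holds(a), holds(b), holds(d), inpos(b), inpos(d), linked(b), linked(d)}
3. move(b,c)  →  {at(b), at(c), holds(a), holds(d), inpos(b), inpos(d), linked(b), linked(d)}

push(d,a); flip(d,c); move(b,c)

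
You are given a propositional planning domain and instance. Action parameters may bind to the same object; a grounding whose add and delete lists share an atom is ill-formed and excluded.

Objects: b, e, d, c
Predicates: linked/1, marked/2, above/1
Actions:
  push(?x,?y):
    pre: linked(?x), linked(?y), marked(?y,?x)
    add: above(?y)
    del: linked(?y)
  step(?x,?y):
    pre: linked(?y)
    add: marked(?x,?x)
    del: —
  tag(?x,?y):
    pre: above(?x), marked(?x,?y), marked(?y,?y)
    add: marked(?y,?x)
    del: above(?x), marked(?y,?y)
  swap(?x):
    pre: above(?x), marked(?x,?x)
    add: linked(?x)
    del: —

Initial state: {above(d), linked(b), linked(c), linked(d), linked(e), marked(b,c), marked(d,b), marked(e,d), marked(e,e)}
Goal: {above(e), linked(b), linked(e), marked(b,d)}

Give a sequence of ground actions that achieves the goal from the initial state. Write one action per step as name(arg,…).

1. push(e,e)  →  {above(d), above(e), linked(b), linked(c), linked(d), marked(b,c), marked(d,b), marked(e,d), marked(e,e)}
2. step(b,b)  →  {above(d), above(e), linked(b), linked(c), linked(d), marked(b,b), marked(b,c), marked(d,b), marked(e,d), marked(e,e)}
3. tag(d,b)  →  {above(e), linked(b), linked(c), linked(d), marked(b,c), marked(b,d), marked(d,b), marked(e,d), marked(e,e)}
4. swap(e)  →  {above(e), linked(b), linked(c), linked(d), linked(e), marked(b,c), marked(b,d), marked(d,b), marked(e,d), marked(e,e)}

push(e,e); step(b,b); tag(d,b); swap(e)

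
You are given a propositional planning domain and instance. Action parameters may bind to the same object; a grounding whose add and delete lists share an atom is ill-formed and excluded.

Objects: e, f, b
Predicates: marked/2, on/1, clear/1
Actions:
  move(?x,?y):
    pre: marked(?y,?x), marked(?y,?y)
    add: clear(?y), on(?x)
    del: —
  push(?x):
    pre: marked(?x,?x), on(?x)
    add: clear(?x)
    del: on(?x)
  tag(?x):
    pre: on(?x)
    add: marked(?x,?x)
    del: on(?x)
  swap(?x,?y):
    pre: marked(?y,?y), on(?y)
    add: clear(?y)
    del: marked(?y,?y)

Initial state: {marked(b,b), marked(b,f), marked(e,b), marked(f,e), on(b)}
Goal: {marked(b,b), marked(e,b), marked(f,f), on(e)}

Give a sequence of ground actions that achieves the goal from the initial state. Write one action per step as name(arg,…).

move(f,b); tag(f); move(e,f)

1. move(f,b)  →  {clear(b), marked(b,b), marked(b,f), marked(e,b), marked(f,e), on(b), on(f)}
2. tag(f)  →  {clear(b), marked(b,b), marked(b,f), marked(e,b), marked(f,e), marked(f,f), on(b)}
3. move(e,f)  →  {clear(b), clear(f), marked(b,b), marked(b,f), marked(e,b), marked(f,e), marked(f,f), on(b), on(e)}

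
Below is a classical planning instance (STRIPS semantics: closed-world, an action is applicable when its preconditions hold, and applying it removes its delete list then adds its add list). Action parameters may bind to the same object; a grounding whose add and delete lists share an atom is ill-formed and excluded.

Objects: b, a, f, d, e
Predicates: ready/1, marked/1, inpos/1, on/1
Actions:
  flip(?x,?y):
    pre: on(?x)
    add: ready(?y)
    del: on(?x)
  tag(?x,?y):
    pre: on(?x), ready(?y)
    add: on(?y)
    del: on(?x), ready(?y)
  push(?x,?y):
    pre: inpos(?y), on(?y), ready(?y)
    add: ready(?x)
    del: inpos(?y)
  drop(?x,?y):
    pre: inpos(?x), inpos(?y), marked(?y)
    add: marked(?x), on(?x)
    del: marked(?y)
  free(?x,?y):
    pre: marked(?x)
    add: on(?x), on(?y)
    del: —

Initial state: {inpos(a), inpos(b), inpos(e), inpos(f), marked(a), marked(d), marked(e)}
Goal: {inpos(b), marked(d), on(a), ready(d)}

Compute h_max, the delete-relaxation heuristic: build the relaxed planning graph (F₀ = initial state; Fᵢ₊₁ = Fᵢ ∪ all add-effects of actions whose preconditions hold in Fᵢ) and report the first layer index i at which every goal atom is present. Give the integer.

2

F0 = init (7 atoms)
F1 = F0 ∪ {marked(b), marked(f), on(a), on(b), on(d), on(e), on(f)}  (14 atoms)
F2 = F1 ∪ {ready(a), ready(b), ready(d), ready(e), ready(f)}  (19 atoms)
goal ⊆ F2  ⇒  h_max = 2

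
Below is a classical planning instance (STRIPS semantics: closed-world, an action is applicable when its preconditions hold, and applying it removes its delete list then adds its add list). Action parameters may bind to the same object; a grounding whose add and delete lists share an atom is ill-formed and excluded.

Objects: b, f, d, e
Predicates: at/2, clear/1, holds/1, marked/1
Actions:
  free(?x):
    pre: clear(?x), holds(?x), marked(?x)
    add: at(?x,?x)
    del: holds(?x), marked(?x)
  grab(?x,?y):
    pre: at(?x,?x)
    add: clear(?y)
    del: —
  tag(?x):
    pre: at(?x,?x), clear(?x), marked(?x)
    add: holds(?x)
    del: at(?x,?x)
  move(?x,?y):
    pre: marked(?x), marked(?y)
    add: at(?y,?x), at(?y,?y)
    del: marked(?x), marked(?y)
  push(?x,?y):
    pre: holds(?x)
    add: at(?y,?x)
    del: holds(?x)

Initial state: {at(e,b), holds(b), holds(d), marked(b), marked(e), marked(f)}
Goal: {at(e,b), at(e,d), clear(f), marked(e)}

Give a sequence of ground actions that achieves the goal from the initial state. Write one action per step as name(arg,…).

move(b,b); grab(b,f); push(d,e)

1. move(b,b)  →  {at(b,b), at(e,b), holds(b), holds(d), marked(e), marked(f)}
2. grab(b,f)  →  {at(b,b), at(e,b), clear(f), holds(b), holds(d), marked(e), marked(f)}
3. push(d,e)  →  {at(b,b), at(e,b), at(e,d), clear(f), holds(b), marked(e), marked(f)}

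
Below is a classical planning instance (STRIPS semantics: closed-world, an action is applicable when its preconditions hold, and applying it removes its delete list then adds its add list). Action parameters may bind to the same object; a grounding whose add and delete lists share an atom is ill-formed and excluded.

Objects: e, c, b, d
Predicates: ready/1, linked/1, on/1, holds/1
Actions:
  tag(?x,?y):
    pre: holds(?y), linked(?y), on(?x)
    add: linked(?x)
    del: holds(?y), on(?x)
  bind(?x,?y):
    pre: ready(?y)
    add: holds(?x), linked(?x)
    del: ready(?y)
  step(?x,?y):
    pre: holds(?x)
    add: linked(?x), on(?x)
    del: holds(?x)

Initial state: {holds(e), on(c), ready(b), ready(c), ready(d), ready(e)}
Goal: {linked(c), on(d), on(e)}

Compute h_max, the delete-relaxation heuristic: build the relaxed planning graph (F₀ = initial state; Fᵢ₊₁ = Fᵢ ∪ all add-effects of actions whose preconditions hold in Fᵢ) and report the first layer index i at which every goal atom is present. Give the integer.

F0 = init (6 atoms)
F1 = F0 ∪ {holds(b), holds(c), holds(d), linked(b), linked(c), linked(d), linked(e), on(e)}  (14 atoms)
F2 = F1 ∪ {on(b), on(d)}  (16 atoms)
goal ⊆ F2  ⇒  h_max = 2

2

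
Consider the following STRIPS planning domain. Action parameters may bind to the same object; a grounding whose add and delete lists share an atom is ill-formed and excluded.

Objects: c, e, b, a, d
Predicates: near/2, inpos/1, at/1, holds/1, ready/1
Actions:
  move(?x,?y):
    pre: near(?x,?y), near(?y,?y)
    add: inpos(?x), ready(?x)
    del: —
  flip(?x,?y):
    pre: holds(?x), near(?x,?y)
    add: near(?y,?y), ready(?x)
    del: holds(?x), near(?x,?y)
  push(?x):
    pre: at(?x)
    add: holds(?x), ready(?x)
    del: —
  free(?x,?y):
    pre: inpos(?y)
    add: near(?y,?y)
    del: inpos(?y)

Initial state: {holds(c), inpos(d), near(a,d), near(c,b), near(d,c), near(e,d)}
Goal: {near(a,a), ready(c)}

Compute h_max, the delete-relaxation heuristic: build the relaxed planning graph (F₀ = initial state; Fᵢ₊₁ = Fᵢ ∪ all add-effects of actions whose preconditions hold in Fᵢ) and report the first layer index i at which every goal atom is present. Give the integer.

F0 = init (6 atoms)
F1 = F0 ∪ {near(b,b), near(d,d), ready(c)}  (9 atoms)
F2 = F1 ∪ {inpos(a), inpos(b), inpos(c), inpos(e), ready(a), ready(b), ready(d), ready(e)}  (17 atoms)
F3 = F2 ∪ {near(a,a), near(c,c), near(e,e)}  (20 atoms)
goal ⊆ F3  ⇒  h_max = 3

3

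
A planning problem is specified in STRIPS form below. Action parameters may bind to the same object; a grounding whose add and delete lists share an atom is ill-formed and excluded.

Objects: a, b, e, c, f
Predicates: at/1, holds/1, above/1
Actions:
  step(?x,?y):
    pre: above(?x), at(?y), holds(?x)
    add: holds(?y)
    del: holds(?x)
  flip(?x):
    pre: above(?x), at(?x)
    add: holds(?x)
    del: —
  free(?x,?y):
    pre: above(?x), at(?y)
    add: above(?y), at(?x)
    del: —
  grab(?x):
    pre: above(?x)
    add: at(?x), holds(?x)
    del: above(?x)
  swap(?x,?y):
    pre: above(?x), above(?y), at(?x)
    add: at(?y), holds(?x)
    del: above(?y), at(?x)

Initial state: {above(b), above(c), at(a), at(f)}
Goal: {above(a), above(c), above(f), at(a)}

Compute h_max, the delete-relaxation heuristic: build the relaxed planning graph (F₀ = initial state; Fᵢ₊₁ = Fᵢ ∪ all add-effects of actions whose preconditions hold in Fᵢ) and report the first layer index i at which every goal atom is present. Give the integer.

F0 = init (4 atoms)
F1 = F0 ∪ {above(a), above(f), at(b), at(c), holds(b), holds(c)}  (10 atoms)
goal ⊆ F1  ⇒  h_max = 1

1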